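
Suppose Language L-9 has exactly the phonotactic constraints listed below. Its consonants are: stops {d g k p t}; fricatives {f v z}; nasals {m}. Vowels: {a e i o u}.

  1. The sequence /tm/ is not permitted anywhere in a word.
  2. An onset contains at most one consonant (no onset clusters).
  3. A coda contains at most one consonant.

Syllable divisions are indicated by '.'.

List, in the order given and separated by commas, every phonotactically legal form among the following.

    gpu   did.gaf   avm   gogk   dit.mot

did.gaf

gpu — violates constraint 2: syllable 1 onset /gp/ has 2 consonants (> 1) → phonotactically illegal
did.gaf — σ1 onset /d/, coda /d/ ok; σ2 onset /g/, coda /f/ ok → phonotactically legal
avm — violates constraint 3: syllable 1 coda /vm/ has 2 consonants (> 1) → phonotactically illegal
gogk — violates constraint 3: syllable 1 coda /gk/ has 2 consonants (> 1) → phonotactically illegal
dit.mot — violates constraint 1: contains banned sequence /tm/ → phonotactically illegal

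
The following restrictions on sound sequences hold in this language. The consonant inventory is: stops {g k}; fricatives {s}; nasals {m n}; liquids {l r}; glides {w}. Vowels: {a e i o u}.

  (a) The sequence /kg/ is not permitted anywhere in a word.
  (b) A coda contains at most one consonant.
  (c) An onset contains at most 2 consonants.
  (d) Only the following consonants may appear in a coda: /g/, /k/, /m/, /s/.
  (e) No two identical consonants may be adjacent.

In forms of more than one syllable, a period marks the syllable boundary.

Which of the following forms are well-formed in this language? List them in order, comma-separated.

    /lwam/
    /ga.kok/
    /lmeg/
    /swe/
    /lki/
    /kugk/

/lwam/, /ga.kok/, /lmeg/, /swe/, /lki/

/lwam/ — σ1 onset /lw/ (2C), coda /m/ ok → well-formed
/ga.kok/ — σ1 onset /g/, coda /∅/ ok; σ2 onset /k/, coda /k/ ok → well-formed
/lmeg/ — σ1 onset /lm/ (2C), coda /g/ ok → well-formed
/swe/ — σ1 onset /sw/ (2C), coda /∅/ ok → well-formed
/lki/ — σ1 onset /lk/ (2C), coda /∅/ ok → well-formed
/kugk/ — violates constraint (b): syllable 1 coda /gk/ has 2 consonants (> 1) → ill-formed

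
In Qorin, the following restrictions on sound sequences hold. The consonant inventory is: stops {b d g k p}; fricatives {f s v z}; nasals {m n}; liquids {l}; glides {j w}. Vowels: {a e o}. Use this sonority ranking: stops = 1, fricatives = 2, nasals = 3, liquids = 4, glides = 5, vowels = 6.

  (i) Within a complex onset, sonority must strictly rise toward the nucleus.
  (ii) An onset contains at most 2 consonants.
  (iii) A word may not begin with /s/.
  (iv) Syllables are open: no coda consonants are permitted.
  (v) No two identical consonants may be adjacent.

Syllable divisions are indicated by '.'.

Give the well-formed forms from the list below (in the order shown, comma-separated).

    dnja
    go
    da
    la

dnja — violates constraint (ii): syllable 1 onset /dnj/ has 3 consonants (> 2) → ill-formed
go — σ1 onset /g/, coda /∅/ ok → well-formed
da — σ1 onset /d/, coda /∅/ ok → well-formed
la — σ1 onset /l/, coda /∅/ ok → well-formed

go, da, la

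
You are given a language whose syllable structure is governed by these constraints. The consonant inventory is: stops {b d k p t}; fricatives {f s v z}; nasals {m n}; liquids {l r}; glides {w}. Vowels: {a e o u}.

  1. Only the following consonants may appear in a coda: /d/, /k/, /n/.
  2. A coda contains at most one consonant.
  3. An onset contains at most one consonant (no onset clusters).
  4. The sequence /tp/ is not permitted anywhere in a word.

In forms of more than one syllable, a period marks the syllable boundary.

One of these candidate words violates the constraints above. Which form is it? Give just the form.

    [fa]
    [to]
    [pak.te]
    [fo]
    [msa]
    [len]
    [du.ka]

[msa]

[fa] — σ1 onset /f/, coda /∅/ ok → permitted
[to] — σ1 onset /t/, coda /∅/ ok → permitted
[pak.te] — σ1 onset /p/, coda /k/ ok; σ2 onset /t/, coda /∅/ ok → permitted
[fo] — σ1 onset /f/, coda /∅/ ok → permitted
[msa] — violates constraint 3: syllable 1 onset /ms/ has 2 consonants (> 1) → not permitted
[len] — σ1 onset /l/, coda /n/ ok → permitted
[du.ka] — σ1 onset /d/, coda /∅/ ok; σ2 onset /k/, coda /∅/ ok → permitted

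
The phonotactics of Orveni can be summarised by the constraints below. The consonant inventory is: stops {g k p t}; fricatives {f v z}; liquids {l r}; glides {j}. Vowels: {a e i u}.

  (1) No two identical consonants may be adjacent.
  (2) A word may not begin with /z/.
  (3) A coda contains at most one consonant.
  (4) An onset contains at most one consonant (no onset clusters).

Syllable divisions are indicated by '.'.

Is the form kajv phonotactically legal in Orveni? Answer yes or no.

kajv — violates constraint 3: syllable 1 coda /jv/ has 2 consonants (> 1) → phonotactically illegal

no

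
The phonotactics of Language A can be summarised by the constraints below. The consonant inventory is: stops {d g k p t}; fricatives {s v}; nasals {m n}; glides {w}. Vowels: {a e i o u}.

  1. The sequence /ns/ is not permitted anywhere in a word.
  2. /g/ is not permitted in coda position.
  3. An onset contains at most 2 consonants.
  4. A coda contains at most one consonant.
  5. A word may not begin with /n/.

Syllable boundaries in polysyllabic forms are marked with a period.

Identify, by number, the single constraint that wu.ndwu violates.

wu.ndwu: syllable 2 onset /ndw/ has 3 consonants (> 2).
This is a violation of constraint 3: "An onset contains at most 2 consonants."
The remaining constraints (1, 2, 4, 5) are satisfied.

3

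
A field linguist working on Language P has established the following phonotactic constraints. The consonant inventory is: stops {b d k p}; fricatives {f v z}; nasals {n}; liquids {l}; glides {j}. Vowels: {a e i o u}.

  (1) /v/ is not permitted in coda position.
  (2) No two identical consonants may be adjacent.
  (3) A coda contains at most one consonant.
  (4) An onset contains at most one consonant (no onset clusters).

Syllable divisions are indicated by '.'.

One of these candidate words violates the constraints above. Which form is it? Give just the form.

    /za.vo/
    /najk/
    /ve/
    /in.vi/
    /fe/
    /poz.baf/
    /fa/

/najk/

/za.vo/ — σ1 onset /z/, coda /∅/ ok; σ2 onset /v/, coda /∅/ ok → permitted
/najk/ — violates constraint 3: syllable 1 coda /jk/ has 2 consonants (> 1) → not permitted
/ve/ — σ1 onset /v/, coda /∅/ ok → permitted
/in.vi/ — σ1 onset /∅/, coda /n/ ok; σ2 onset /v/, coda /∅/ ok → permitted
/fe/ — σ1 onset /f/, coda /∅/ ok → permitted
/poz.baf/ — σ1 onset /p/, coda /z/ ok; σ2 onset /b/, coda /f/ ok → permitted
/fa/ — σ1 onset /f/, coda /∅/ ok → permitted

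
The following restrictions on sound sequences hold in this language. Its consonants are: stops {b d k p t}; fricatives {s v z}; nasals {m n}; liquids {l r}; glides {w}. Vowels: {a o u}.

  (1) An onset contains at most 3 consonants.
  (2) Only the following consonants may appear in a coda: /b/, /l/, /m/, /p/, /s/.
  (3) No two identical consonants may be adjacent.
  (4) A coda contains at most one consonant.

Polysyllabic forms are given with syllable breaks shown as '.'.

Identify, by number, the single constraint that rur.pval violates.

2

rur.pval: syllable 1 coda contains /r/, which is not a licensed coda consonant.
This is a violation of constraint 2: "Only the following consonants may appear in a coda: /b/, /l/, /m/, /p/, /s/."
The remaining constraints (1, 3, 4) are satisfied.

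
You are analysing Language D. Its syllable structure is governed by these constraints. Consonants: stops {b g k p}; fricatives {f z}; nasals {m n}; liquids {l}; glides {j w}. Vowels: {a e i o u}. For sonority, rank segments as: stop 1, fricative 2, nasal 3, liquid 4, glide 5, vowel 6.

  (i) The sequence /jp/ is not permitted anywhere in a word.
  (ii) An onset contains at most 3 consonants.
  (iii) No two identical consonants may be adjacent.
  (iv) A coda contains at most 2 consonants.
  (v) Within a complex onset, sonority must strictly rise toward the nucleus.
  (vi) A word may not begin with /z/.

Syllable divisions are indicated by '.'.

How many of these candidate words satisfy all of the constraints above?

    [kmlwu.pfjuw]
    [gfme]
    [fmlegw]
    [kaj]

3

[kmlwu.pfjuw] — violates constraint (ii): syllable 1 onset /kmlw/ has 4 consonants (> 3) → not permitted
[gfme] — σ1 onset /gfm/ (1→2→3 rises), coda /∅/ ok → permitted
[fmlegw] — σ1 onset /fml/ (2→3→4 rises), coda /gw/ (2C) ok → permitted
[kaj] — σ1 onset /k/, coda /j/ ok → permitted
Permitted: [gfme], [fmlegw], [kaj] → 3.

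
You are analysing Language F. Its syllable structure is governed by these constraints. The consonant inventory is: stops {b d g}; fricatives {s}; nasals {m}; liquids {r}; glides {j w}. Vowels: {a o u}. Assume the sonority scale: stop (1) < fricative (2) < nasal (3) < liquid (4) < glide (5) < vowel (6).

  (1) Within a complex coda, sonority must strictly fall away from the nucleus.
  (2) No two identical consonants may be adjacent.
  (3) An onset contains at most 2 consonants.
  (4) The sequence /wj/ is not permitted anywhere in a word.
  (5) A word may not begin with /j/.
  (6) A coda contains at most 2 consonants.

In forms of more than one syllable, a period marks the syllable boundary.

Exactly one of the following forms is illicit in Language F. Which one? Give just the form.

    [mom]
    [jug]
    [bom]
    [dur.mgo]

[mom] — σ1 onset /m/, coda /m/ ok → licit
[jug] — violates constraint 5: word begins with /j/ → illicit
[bom] — σ1 onset /b/, coda /m/ ok → licit
[dur.mgo] — σ1 onset /d/, coda /r/ ok; σ2 onset /mg/ (2C), coda /∅/ ok → licit

[jug]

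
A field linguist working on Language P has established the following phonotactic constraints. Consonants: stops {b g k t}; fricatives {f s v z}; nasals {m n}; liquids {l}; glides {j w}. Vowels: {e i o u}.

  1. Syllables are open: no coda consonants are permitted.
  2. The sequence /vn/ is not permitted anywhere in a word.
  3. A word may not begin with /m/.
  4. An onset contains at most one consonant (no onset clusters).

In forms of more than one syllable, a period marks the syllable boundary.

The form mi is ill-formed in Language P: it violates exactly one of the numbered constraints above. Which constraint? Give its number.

mi: word begins with /m/.
This is a violation of constraint 3: "A word may not begin with /m/."
The remaining constraints (1, 2, 4) are satisfied.

3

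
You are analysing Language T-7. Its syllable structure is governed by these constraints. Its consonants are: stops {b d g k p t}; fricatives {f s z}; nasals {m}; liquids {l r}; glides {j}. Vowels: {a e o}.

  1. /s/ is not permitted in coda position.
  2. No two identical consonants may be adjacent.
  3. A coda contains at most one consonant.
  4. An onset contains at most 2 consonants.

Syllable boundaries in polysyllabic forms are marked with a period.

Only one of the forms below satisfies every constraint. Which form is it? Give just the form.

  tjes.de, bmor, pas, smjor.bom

bmor

tjes.de — violates constraint 1: syllable 1 coda contains /s/ → illicit
bmor — σ1 onset /bm/ (2C), coda /r/ ok → licit
pas — violates constraint 1: syllable 1 coda contains /s/ → illicit
smjor.bom — violates constraint 4: syllable 1 onset /smj/ has 3 consonants (> 2) → illicit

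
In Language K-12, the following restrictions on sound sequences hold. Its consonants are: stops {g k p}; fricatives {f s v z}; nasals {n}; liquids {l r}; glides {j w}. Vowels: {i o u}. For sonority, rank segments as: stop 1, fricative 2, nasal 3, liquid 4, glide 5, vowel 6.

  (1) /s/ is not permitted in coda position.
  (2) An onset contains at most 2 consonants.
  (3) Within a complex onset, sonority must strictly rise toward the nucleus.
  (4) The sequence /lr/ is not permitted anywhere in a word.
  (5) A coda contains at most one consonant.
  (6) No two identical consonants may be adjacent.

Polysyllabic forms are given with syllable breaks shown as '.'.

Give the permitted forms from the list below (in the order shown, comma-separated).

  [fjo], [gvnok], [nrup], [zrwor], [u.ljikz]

[fjo] — σ1 onset /fj/ (2→5 rises), coda /∅/ ok → permitted
[gvnok] — violates constraint 2: syllable 1 onset /gvn/ has 3 consonants (> 2) → not permitted
[nrup] — σ1 onset /nr/ (3→4 rises), coda /p/ ok → permitted
[zrwor] — violates constraint 2: syllable 1 onset /zrw/ has 3 consonants (> 2) → not permitted
[u.ljikz] — violates constraint 5: syllable 2 coda /kz/ has 2 consonants (> 1) → not permitted

[fjo], [nrup]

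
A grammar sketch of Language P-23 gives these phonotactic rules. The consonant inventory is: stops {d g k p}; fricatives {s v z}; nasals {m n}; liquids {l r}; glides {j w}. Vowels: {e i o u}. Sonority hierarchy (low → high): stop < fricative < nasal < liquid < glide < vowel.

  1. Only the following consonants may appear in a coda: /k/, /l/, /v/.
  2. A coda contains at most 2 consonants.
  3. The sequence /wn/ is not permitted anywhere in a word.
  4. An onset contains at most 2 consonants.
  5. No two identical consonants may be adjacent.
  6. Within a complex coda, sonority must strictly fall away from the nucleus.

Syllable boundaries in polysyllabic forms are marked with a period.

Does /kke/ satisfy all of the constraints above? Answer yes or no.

/kke/ — violates constraint 5: adjacent identical consonants /kk/ → phonotactically illegal

no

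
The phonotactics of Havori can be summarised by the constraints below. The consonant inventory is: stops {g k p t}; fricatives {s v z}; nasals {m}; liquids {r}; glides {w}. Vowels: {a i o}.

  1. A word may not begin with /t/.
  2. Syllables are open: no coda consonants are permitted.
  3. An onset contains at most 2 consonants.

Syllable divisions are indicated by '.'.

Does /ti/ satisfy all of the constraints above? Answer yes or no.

/ti/ — violates constraint 1: word begins with /t/ → not permitted

no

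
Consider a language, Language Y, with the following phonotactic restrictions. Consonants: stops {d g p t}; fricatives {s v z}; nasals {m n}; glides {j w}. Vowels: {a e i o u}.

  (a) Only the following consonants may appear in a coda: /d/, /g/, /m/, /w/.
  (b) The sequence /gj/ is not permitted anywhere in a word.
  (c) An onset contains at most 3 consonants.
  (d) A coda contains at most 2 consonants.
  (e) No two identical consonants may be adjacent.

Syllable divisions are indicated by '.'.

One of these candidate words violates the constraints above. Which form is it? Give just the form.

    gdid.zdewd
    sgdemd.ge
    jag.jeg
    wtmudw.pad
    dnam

gdid.zdewd — σ1 onset /gd/ (2C), coda /d/ ok; σ2 onset /zd/ (2C), coda /wd/ (2C) ok → phonotactically legal
sgdemd.ge — σ1 onset /sgd/ (3C), coda /md/ (2C) ok; σ2 onset /g/, coda /∅/ ok → phonotactically legal
jag.jeg — violates constraint (b): contains banned sequence /gj/ → phonotactically illegal
wtmudw.pad — σ1 onset /wtm/ (3C), coda /dw/ (2C) ok; σ2 onset /p/, coda /d/ ok → phonotactically legal
dnam — σ1 onset /dn/ (2C), coda /m/ ok → phonotactically legal

jag.jeg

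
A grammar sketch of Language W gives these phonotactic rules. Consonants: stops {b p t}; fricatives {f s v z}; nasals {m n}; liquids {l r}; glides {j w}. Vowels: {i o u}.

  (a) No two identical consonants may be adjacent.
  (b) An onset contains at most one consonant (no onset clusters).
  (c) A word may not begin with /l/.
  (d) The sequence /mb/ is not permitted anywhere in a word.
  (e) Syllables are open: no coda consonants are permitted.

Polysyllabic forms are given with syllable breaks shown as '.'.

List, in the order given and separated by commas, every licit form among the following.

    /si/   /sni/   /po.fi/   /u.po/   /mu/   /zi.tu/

/si/ — σ1 onset /s/, coda /∅/ ok → licit
/sni/ — violates constraint (b): syllable 1 onset /sn/ has 2 consonants (> 1) → illicit
/po.fi/ — σ1 onset /p/, coda /∅/ ok; σ2 onset /f/, coda /∅/ ok → licit
/u.po/ — σ1 onset /∅/, coda /∅/ ok; σ2 onset /p/, coda /∅/ ok → licit
/mu/ — σ1 onset /m/, coda /∅/ ok → licit
/zi.tu/ — σ1 onset /z/, coda /∅/ ok; σ2 onset /t/, coda /∅/ ok → licit

/si/, /po.fi/, /u.po/, /mu/, /zi.tu/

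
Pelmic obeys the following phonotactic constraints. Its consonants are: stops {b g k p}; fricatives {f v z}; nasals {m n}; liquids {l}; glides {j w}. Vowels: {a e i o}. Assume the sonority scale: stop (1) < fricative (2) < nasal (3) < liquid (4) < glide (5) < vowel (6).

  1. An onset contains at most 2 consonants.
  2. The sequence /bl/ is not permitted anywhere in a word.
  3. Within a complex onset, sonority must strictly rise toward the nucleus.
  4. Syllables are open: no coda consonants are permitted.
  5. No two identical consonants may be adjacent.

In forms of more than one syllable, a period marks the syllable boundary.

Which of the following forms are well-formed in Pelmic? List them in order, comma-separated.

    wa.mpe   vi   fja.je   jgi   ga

wa.mpe — violates constraint 3: syllable 2 onset /mp/: /m/ (nasal, 3) → /p/ (stop, 1) does not rise → ill-formed
vi — σ1 onset /v/, coda /∅/ ok → well-formed
fja.je — σ1 onset /fj/ (2→5 rises), coda /∅/ ok; σ2 onset /j/, coda /∅/ ok → well-formed
jgi — violates constraint 3: syllable 1 onset /jg/: /j/ (glide, 5) → /g/ (stop, 1) does not rise → ill-formed
ga — σ1 onset /g/, coda /∅/ ok → well-formed

vi, fja.je, ga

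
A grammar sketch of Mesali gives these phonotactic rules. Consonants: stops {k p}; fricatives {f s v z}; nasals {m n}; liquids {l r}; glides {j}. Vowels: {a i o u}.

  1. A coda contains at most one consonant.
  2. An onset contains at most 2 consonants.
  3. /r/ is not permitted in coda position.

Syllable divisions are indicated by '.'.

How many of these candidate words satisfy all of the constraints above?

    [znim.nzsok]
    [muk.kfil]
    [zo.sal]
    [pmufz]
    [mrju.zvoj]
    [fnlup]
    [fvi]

[znim.nzsok] — violates constraint 2: syllable 2 onset /nzs/ has 3 consonants (> 2) → phonotactically illegal
[muk.kfil] — σ1 onset /m/, coda /k/ ok; σ2 onset /kf/ (2C), coda /l/ ok → phonotactically legal
[zo.sal] — σ1 onset /z/, coda /∅/ ok; σ2 onset /s/, coda /l/ ok → phonotactically legal
[pmufz] — violates constraint 1: syllable 1 coda /fz/ has 2 consonants (> 1) → phonotactically illegal
[mrju.zvoj] — violates constraint 2: syllable 1 onset /mrj/ has 3 consonants (> 2) → phonotactically illegal
[fnlup] — violates constraint 2: syllable 1 onset /fnl/ has 3 consonants (> 2) → phonotactically illegal
[fvi] — σ1 onset /fv/ (2C), coda /∅/ ok → phonotactically legal
Phonotactically legal: [muk.kfil], [zo.sal], [fvi] → 3.

3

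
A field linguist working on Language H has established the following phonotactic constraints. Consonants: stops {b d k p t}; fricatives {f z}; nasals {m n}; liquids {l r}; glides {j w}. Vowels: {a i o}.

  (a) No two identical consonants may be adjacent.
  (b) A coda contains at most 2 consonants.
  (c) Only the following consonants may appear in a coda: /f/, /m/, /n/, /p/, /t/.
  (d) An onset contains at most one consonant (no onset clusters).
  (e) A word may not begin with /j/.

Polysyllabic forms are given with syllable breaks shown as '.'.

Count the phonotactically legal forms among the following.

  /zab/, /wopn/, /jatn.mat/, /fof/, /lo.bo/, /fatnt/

/zab/ — violates constraint (c): syllable 1 coda contains /b/, which is not a licensed coda consonant → phonotactically illegal
/wopn/ — σ1 onset /w/, coda /pn/ (2C) ok → phonotactically legal
/jatn.mat/ — violates constraint (e): word begins with /j/ → phonotactically illegal
/fof/ — σ1 onset /f/, coda /f/ ok → phonotactically legal
/lo.bo/ — σ1 onset /l/, coda /∅/ ok; σ2 onset /b/, coda /∅/ ok → phonotactically legal
/fatnt/ — violates constraint (b): syllable 1 coda /tnt/ has 3 consonants (> 2) → phonotactically illegal
Phonotactically legal: /wopn/, /fof/, /lo.bo/ → 3.

3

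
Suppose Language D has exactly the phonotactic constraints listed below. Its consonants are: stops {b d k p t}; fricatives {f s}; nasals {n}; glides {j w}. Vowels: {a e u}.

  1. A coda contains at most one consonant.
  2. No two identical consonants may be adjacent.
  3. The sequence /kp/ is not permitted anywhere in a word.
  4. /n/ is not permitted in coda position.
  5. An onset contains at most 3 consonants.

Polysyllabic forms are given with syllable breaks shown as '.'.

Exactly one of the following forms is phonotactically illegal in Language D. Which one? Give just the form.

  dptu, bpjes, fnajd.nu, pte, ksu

dptu — σ1 onset /dpt/ (3C), coda /∅/ ok → phonotactically legal
bpjes — σ1 onset /bpj/ (3C), coda /s/ ok → phonotactically legal
fnajd.nu — violates constraint 1: syllable 1 coda /jd/ has 2 consonants (> 1) → phonotactically illegal
pte — σ1 onset /pt/ (2C), coda /∅/ ok → phonotactically legal
ksu — σ1 onset /ks/ (2C), coda /∅/ ok → phonotactically legal

fnajd.nu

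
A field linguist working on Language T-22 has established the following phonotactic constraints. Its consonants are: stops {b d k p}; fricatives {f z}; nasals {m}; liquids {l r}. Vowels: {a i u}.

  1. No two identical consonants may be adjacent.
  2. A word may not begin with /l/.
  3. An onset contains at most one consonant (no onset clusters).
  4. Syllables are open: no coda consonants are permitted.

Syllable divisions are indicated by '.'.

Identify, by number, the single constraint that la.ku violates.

la.ku: word begins with /l/.
This is a violation of constraint 2: "A word may not begin with /l/."
The remaining constraints (1, 3, 4) are satisfied.

2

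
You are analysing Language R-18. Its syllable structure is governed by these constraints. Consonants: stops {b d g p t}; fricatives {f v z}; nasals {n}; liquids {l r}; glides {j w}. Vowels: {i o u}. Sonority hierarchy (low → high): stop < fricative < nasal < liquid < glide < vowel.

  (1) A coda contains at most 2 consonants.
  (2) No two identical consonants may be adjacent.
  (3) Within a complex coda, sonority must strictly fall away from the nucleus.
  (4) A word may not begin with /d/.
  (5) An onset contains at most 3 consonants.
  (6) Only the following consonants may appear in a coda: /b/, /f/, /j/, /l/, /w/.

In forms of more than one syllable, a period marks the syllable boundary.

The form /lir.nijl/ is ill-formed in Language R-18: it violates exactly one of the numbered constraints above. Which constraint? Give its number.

6

/lir.nijl/: syllable 1 coda contains /r/, which is not a licensed coda consonant.
This is a violation of constraint 6: "Only the following consonants may appear in a coda: /b/, /f/, /j/, /l/, /w/."
The remaining constraints (1, 2, 3, 4, 5) are satisfied.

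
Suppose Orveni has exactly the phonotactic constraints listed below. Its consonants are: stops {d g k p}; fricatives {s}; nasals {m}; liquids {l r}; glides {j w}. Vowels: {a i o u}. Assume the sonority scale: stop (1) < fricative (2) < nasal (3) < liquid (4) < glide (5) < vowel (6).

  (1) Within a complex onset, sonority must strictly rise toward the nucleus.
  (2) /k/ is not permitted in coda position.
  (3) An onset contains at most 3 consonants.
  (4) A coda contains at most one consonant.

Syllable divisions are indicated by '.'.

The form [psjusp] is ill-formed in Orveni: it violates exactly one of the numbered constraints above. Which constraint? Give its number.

4

[psjusp]: syllable 1 coda /sp/ has 2 consonants (> 1).
This is a violation of constraint 4: "A coda contains at most one consonant."
The remaining constraints (1, 2, 3) are satisfied.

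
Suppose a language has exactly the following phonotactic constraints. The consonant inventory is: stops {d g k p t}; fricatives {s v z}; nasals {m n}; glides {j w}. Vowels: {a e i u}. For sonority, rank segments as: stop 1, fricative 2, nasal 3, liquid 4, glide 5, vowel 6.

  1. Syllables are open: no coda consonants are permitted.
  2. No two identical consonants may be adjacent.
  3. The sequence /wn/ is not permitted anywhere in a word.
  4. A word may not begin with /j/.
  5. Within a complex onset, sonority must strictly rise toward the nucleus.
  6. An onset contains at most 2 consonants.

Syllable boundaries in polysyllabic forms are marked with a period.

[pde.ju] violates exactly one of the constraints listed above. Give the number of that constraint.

5

[pde.ju]: syllable 1 onset /pd/: /p/ (stop, 1) → /d/ (stop, 1) does not rise.
This is a violation of constraint 5: "Within a complex onset, sonority must strictly rise toward the nucleus."
The remaining constraints (1, 2, 3, 4, 6) are satisfied.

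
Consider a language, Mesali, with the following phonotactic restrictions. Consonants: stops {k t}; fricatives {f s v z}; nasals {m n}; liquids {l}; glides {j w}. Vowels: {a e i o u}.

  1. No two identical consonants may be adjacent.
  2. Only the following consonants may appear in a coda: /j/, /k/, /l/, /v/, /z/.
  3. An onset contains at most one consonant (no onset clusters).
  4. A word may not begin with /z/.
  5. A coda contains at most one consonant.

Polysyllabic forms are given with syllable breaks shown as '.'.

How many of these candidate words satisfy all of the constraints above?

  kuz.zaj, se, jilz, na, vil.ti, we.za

kuz.zaj — violates constraint 1: adjacent identical consonants /zz/ → ill-formed
se — σ1 onset /s/, coda /∅/ ok → well-formed
jilz — violates constraint 5: syllable 1 coda /lz/ has 2 consonants (> 1) → ill-formed
na — σ1 onset /n/, coda /∅/ ok → well-formed
vil.ti — σ1 onset /v/, coda /l/ ok; σ2 onset /t/, coda /∅/ ok → well-formed
we.za — σ1 onset /w/, coda /∅/ ok; σ2 onset /z/, coda /∅/ ok → well-formed
Well-formed: se, na, vil.ti, we.za → 4.

4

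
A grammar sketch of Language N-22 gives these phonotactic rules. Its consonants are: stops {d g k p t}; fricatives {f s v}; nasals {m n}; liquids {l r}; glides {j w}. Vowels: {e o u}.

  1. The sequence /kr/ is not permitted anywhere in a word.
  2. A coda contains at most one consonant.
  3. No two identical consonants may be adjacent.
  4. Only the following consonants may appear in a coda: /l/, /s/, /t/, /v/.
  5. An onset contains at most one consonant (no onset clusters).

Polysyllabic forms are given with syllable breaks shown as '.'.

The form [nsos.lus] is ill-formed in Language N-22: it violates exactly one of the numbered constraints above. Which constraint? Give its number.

[nsos.lus]: syllable 1 onset /ns/ has 2 consonants (> 1).
This is a violation of constraint 5: "An onset contains at most one consonant (no onset clusters)."
The remaining constraints (1, 2, 3, 4) are satisfied.

5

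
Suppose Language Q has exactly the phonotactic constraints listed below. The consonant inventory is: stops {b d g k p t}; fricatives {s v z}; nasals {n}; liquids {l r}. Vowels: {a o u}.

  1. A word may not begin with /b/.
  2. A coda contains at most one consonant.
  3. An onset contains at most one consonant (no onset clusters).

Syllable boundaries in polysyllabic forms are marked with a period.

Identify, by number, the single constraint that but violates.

but: word begins with /b/.
This is a violation of constraint 1: "A word may not begin with /b/."
The remaining constraints (2, 3) are satisfied.

1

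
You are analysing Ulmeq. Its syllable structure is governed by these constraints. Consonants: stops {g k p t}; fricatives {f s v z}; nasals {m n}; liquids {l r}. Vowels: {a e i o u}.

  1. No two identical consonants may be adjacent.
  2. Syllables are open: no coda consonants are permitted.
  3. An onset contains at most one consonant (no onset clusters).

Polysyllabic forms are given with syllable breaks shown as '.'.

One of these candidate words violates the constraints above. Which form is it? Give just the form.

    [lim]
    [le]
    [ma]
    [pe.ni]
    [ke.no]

[lim]

[lim] — violates constraint 2: syllable 1 coda /m/ has 1 consonant (> 0) → phonotactically illegal
[le] — σ1 onset /l/, coda /∅/ ok → phonotactically legal
[ma] — σ1 onset /m/, coda /∅/ ok → phonotactically legal
[pe.ni] — σ1 onset /p/, coda /∅/ ok; σ2 onset /n/, coda /∅/ ok → phonotactically legal
[ke.no] — σ1 onset /k/, coda /∅/ ok; σ2 onset /n/, coda /∅/ ok → phonotactically legal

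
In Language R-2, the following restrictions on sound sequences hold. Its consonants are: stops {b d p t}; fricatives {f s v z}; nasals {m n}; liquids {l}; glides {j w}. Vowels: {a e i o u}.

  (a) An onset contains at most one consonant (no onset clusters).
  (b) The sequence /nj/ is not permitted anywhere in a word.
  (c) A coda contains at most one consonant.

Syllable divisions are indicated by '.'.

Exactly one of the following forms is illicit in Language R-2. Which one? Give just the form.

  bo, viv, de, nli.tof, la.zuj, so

bo — σ1 onset /b/, coda /∅/ ok → licit
viv — σ1 onset /v/, coda /v/ ok → licit
de — σ1 onset /d/, coda /∅/ ok → licit
nli.tof — violates constraint (a): syllable 1 onset /nl/ has 2 consonants (> 1) → illicit
la.zuj — σ1 onset /l/, coda /∅/ ok; σ2 onset /z/, coda /j/ ok → licit
so — σ1 onset /s/, coda /∅/ ok → licit

nli.tof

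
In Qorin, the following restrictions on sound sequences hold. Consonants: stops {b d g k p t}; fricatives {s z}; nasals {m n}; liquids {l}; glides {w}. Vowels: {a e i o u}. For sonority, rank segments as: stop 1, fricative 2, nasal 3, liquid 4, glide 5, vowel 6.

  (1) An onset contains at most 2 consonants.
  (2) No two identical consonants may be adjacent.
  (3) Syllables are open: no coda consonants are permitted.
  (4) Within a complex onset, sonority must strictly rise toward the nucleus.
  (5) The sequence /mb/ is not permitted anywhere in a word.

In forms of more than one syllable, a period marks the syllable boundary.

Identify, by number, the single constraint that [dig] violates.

3

[dig]: syllable 1 coda /g/ has 1 consonant (> 0).
This is a violation of constraint 3: "Syllables are open: no coda consonants are permitted."
The remaining constraints (1, 2, 4, 5) are satisfied.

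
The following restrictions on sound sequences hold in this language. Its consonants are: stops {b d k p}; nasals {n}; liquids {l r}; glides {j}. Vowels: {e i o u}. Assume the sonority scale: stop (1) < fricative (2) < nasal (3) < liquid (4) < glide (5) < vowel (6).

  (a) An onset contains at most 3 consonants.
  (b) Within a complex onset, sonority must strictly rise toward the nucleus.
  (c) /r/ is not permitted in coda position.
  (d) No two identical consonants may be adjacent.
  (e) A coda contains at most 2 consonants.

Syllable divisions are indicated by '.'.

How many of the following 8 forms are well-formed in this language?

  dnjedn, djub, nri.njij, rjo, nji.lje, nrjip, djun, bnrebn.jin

dnjedn — σ1 onset /dnj/ (1→3→5 rises), coda /dn/ (2C) ok → well-formed
djub — σ1 onset /dj/ (1→5 rises), coda /b/ ok → well-formed
nri.njij — σ1 onset /nr/ (3→4 rises), coda /∅/ ok; σ2 onset /nj/ (3→5 rises), coda /j/ ok → well-formed
rjo — σ1 onset /rj/ (4→5 rises), coda /∅/ ok → well-formed
nji.lje — σ1 onset /nj/ (3→5 rises), coda /∅/ ok; σ2 onset /lj/ (4→5 rises), coda /∅/ ok → well-formed
nrjip — σ1 onset /nrj/ (3→4→5 rises), coda /p/ ok → well-formed
djun — σ1 onset /dj/ (1→5 rises), coda /n/ ok → well-formed
bnrebn.jin — σ1 onset /bnr/ (1→3→4 rises), coda /bn/ (2C) ok; σ2 onset /j/, coda /n/ ok → well-formed
Well-formed: dnjedn, djub, nri.njij, rjo, nji.lje, nrjip, djun, bnrebn.jin → 8.

8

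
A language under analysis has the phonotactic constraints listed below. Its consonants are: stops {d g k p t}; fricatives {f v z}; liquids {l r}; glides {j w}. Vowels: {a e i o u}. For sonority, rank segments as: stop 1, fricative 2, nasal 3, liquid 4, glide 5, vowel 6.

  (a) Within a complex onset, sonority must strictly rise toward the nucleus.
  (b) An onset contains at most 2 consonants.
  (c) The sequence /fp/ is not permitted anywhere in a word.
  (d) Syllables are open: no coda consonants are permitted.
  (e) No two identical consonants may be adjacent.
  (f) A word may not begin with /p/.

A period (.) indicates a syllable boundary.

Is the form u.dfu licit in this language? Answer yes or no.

u.dfu — σ1 onset /∅/, coda /∅/ ok; σ2 onset /df/ (1→2 rises), coda /∅/ ok → licit

yes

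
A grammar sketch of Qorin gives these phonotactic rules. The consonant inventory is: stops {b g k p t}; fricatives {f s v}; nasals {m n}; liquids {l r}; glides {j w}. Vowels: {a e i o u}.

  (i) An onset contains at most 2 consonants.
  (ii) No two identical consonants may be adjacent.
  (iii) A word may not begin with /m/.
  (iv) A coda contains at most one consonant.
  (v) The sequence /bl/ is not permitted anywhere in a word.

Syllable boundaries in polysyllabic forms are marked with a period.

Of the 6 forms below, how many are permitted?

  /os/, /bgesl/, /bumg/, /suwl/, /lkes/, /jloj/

/os/ — σ1 onset /∅/, coda /s/ ok → permitted
/bgesl/ — violates constraint (iv): syllable 1 coda /sl/ has 2 consonants (> 1) → not permitted
/bumg/ — violates constraint (iv): syllable 1 coda /mg/ has 2 consonants (> 1) → not permitted
/suwl/ — violates constraint (iv): syllable 1 coda /wl/ has 2 consonants (> 1) → not permitted
/lkes/ — σ1 onset /lk/ (2C), coda /s/ ok → permitted
/jloj/ — σ1 onset /jl/ (2C), coda /j/ ok → permitted
Permitted: /os/, /lkes/, /jloj/ → 3.

3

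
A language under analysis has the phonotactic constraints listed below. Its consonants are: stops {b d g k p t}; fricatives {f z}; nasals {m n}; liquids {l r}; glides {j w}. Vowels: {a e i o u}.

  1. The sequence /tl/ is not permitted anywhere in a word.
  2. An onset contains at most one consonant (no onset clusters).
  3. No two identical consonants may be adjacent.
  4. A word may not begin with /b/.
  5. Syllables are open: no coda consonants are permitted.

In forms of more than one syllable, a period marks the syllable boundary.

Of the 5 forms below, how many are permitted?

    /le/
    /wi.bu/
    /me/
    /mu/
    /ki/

/le/ — σ1 onset /l/, coda /∅/ ok → permitted
/wi.bu/ — σ1 onset /w/, coda /∅/ ok; σ2 onset /b/, coda /∅/ ok → permitted
/me/ — σ1 onset /m/, coda /∅/ ok → permitted
/mu/ — σ1 onset /m/, coda /∅/ ok → permitted
/ki/ — σ1 onset /k/, coda /∅/ ok → permitted
Permitted: /le/, /wi.bu/, /me/, /mu/, /ki/ → 5.

5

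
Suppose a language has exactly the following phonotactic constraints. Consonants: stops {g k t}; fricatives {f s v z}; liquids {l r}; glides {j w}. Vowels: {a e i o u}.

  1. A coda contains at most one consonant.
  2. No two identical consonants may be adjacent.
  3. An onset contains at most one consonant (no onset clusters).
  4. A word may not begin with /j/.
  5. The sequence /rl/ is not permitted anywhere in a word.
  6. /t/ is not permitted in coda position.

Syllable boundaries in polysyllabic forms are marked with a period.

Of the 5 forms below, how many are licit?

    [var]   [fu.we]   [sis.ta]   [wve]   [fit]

3

[var] — σ1 onset /v/, coda /r/ ok → licit
[fu.we] — σ1 onset /f/, coda /∅/ ok; σ2 onset /w/, coda /∅/ ok → licit
[sis.ta] — σ1 onset /s/, coda /s/ ok; σ2 onset /t/, coda /∅/ ok → licit
[wve] — violates constraint 3: syllable 1 onset /wv/ has 2 consonants (> 1) → illicit
[fit] — violates constraint 6: syllable 1 coda contains /t/ → illicit
Licit: [var], [fu.we], [sis.ta] → 3.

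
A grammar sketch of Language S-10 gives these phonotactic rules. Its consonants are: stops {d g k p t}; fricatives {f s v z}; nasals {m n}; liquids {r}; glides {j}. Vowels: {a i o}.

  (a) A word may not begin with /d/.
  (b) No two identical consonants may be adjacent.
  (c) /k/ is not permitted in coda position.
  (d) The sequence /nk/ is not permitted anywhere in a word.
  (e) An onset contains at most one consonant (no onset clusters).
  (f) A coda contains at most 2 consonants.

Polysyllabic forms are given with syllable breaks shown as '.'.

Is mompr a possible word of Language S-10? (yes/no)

no

mompr — violates constraint (f): syllable 1 coda /mpr/ has 3 consonants (> 2) → phonotactically illegal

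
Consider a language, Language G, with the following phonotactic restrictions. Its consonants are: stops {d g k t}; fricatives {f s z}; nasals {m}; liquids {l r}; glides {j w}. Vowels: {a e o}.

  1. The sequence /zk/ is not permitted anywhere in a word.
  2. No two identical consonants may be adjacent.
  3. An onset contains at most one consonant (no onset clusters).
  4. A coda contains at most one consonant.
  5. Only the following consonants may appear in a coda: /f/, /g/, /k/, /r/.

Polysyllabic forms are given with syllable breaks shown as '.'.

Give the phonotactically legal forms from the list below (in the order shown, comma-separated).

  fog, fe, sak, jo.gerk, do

fog, fe, sak, do

fog — σ1 onset /f/, coda /g/ ok → phonotactically legal
fe — σ1 onset /f/, coda /∅/ ok → phonotactically legal
sak — σ1 onset /s/, coda /k/ ok → phonotactically legal
jo.gerk — violates constraint 4: syllable 2 coda /rk/ has 2 consonants (> 1) → phonotactically illegal
do — σ1 onset /d/, coda /∅/ ok → phonotactically legal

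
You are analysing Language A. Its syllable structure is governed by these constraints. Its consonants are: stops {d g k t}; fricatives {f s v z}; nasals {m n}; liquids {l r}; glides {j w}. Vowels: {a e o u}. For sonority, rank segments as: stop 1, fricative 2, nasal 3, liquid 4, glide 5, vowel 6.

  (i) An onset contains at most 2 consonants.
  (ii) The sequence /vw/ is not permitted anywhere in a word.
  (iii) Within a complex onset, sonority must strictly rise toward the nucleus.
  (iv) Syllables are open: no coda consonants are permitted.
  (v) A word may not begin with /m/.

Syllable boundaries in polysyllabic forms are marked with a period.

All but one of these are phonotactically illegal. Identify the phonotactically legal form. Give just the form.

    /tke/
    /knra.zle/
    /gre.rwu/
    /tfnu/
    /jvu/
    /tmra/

/gre.rwu/

/tke/ — violates constraint (iii): syllable 1 onset /tk/: /t/ (stop, 1) → /k/ (stop, 1) does not rise → phonotactically illegal
/knra.zle/ — violates constraint (i): syllable 1 onset /knr/ has 3 consonants (> 2) → phonotactically illegal
/gre.rwu/ — σ1 onset /gr/ (1→4 rises), coda /∅/ ok; σ2 onset /rw/ (4→5 rises), coda /∅/ ok → phonotactically legal
/tfnu/ — violates constraint (i): syllable 1 onset /tfn/ has 3 consonants (> 2) → phonotactically illegal
/jvu/ — violates constraint (iii): syllable 1 onset /jv/: /j/ (glide, 5) → /v/ (fricative, 2) does not rise → phonotactically illegal
/tmra/ — violates constraint (i): syllable 1 onset /tmr/ has 3 consonants (> 2) → phonotactically illegal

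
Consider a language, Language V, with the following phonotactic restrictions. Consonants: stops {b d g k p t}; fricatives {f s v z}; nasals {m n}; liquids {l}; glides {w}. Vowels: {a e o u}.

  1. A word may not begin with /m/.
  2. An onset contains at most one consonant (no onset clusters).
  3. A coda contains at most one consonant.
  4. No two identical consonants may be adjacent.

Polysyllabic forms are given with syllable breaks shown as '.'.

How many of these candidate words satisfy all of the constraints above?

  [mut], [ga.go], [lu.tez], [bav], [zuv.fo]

[mut] — violates constraint 1: word begins with /m/ → illicit
[ga.go] — σ1 onset /g/, coda /∅/ ok; σ2 onset /g/, coda /∅/ ok → licit
[lu.tez] — σ1 onset /l/, coda /∅/ ok; σ2 onset /t/, coda /z/ ok → licit
[bav] — σ1 onset /b/, coda /v/ ok → licit
[zuv.fo] — σ1 onset /z/, coda /v/ ok; σ2 onset /f/, coda /∅/ ok → licit
Licit: [ga.go], [lu.tez], [bav], [zuv.fo] → 4.

4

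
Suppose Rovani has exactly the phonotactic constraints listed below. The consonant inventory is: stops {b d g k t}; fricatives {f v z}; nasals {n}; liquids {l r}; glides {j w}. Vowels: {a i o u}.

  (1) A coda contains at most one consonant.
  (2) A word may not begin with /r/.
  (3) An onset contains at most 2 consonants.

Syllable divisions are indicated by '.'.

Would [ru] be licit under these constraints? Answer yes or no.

no

[ru] — violates constraint 2: word begins with /r/ → illicit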